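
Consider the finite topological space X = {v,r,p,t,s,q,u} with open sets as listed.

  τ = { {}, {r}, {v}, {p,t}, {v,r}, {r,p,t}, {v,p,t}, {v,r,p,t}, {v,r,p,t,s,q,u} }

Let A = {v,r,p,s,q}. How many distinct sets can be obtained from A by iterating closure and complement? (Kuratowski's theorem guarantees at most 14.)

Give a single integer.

X∖A={t,u}, int(X∖A)={}, hence cl(A)={v,r,p,t,s,q,u}
Orbit (k=closure, c=complement):
  1. A     = {v,r,p,s,q}
  2. kA    = {v,r,p,t,s,q,u}
  3. cA    = {t,u}
  4. ckA   = {}
  5. kcA   = {p,t,s,q,u}
  6. ckcA  = {v,r}
  7. kckcA = {v,r,s,q,u}
  8. ckckcA = {p,t}
(closed under both — stop)

8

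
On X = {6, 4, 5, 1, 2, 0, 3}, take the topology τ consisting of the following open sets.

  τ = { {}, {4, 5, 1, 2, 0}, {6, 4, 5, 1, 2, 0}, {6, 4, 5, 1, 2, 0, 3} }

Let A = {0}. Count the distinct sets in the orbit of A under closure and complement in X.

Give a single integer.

4

cl via duality: int({6, 4, 5, 1, 2, 3}) = {}, so X∖{} = {6, 4, 5, 1, 2, 0, 3}
Write k for closure, c for complement:
  1. A     = {0}
  2. kA    = {6, 4, 5, 1, 2, 0, 3}
  3. cA    = {6, 4, 5, 1, 2, 3}
  4. ckA   = {}
applying k or c yields no new set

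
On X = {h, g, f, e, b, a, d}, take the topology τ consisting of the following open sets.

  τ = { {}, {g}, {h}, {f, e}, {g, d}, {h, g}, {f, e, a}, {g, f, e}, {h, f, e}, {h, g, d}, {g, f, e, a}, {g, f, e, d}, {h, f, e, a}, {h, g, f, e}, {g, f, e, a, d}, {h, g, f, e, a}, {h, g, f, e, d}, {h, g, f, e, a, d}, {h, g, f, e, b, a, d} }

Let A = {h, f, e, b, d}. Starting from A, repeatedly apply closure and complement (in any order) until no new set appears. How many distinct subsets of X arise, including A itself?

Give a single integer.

closure: X∖int(X∖A) = X∖{g} = {h, f, e, b, a, d}
Let k=closure and c=complement:
  1. A     = {h, f, e, b, d}
  2. kA    = {h, f, e, b, a, d}
  3. cA    = {g, a}
  4. ckA   = {g}
  5. kcA   = {g, b, a, d}
  6. kckA  = {g, b, d}
  7. ckcA  = {h, f, e}
  8. ckckA = {h, f, e, a}
  9. kckcA = {h, f, e, b, a}
  10. ckckcA = {g, d}
— saturated at 10

10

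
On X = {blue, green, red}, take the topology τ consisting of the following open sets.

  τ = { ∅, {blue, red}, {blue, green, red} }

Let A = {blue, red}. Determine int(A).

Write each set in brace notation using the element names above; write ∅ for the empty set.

{blue, red}

U open, U⊆A: ∅, {blue, red}. int(A) = ⋃ = {blue, red}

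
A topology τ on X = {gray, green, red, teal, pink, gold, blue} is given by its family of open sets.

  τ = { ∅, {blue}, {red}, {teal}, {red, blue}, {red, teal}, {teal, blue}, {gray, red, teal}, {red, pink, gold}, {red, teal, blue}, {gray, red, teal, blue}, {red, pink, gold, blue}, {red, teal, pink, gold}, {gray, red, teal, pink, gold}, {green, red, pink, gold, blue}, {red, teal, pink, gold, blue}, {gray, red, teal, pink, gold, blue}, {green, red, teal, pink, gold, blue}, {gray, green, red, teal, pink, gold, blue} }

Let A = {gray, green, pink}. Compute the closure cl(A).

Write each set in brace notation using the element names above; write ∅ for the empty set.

{gray, green, pink, gold}

complement {red, teal, gold, blue}; its interior {red, teal, blue}; cl(A) = X∖{red, teal, blue} = {gray, green, pink, gold}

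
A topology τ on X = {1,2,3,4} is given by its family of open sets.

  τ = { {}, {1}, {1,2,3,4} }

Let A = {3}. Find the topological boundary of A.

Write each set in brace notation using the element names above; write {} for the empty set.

interior: largest open inside A is {} (from {})
cl via duality: int({1,2,4}) = {1}, so X∖{1} = {2,3,4}
cl∖int = {2,3,4}

{2,3,4}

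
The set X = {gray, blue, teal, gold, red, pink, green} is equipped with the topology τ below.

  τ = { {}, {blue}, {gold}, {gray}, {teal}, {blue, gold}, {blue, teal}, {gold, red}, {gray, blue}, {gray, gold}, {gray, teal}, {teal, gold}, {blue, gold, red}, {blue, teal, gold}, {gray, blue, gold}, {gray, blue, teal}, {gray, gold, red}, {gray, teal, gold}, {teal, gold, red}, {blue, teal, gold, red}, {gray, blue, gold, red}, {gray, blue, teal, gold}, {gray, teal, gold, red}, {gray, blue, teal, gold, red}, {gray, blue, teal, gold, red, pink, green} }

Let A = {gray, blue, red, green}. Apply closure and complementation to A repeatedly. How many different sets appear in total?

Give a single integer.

8

closure: X∖int(X∖A) = X∖{teal, gold} = {gray, blue, red, pink, green}
Let k=closure and c=complement:
  1. A     = {gray, blue, red, green}
  2. kA    = {gray, blue, red, pink, green}
  3. cA    = {teal, gold, pink}
  4. ckA   = {teal, gold}
  5. kcA   = {teal, gold, red, pink, green}
  6. ckcA  = {gray, blue}
  7. kckcA = {gray, blue, pink, green}
  8. ckckcA = {teal, gold, red}
— saturated at 8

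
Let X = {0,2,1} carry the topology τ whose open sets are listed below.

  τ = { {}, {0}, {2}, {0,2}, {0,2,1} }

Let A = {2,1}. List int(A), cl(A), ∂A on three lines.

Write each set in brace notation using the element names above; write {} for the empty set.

U open, U⊆A: {}, {2}. int(A) = ⋃ = {2}
X∖A={0}, int(X∖A)={0}, hence cl(A)={2,1}
∂A: remove int from cl → {1}

int(A) = {2}
cl(A)  = {2,1}
∂A     = {1}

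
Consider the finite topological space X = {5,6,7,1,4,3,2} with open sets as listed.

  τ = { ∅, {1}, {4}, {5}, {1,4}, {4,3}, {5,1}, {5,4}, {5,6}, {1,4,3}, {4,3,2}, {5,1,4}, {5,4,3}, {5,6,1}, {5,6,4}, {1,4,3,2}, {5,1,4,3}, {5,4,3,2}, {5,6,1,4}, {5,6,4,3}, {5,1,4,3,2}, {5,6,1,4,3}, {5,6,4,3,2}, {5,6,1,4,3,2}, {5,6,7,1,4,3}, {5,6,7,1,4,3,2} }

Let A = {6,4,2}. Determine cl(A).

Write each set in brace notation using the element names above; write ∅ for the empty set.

{6,7,4,3,2}

complement {5,7,1,3}; its interior {5,1}; cl(A) = X∖{5,1} = {6,7,4,3,2}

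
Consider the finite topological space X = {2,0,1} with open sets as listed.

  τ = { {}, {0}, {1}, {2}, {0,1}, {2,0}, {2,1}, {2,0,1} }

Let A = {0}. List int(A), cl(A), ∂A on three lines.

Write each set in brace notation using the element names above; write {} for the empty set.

int(A) = {0}
cl(A)  = {0}
∂A     = {}

open subsets of A: {}, {0}; so int(A) = {0}
closure: X∖int(X∖A) = X∖{2,1} = {0}
∂A = {0} minus {0} = {}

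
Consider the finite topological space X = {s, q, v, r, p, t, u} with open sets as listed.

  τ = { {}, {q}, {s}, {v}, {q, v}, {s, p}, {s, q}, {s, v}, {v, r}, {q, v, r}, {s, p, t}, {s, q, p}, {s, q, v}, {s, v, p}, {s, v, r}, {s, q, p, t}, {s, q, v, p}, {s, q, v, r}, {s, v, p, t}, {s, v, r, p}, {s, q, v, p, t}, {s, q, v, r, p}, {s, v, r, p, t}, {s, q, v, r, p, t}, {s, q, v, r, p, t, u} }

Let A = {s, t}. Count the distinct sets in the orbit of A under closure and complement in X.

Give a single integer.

cl via duality: int({q, v, r, p, u}) = {q, v, r}, so X∖{q, v, r} = {s, p, t, u}
Write k for closure, c for complement:
  1. A     = {s, t}
  2. kA    = {s, p, t, u}
  3. cA    = {q, v, r, p, u}
  4. ckA   = {q, v, r}
  5. kcA   = {q, v, r, p, t, u}
  6. kckA  = {q, v, r, u}
  7. ckcA  = {s}
  8. ckckA = {s, p, t}
applying k or c yields no new set

8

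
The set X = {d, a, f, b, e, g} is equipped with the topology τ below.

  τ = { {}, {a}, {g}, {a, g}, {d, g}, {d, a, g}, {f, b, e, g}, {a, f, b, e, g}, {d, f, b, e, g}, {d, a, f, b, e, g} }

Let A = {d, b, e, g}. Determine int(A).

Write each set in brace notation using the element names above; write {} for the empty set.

{d, g}

interior: largest open inside A is {d, g} (from {}, {g}, {d, g})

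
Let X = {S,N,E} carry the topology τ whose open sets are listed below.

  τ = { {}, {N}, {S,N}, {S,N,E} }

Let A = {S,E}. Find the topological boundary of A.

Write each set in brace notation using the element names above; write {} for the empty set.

open subsets of A: {}; so int(A) = {}
closure: X∖int(X∖A) = X∖{N} = {S,E}
∂A = {S,E} minus {} = {S,E}

{S,E}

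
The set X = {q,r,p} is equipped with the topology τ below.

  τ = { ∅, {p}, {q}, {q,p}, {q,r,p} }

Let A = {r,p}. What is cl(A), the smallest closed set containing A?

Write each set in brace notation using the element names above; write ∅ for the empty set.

{r,p}

X∖A={q}, int(X∖A)={q}, hence cl(A)={r,p}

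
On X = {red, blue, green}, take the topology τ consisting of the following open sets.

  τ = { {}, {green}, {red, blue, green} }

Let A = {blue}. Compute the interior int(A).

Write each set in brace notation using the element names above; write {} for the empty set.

interior: largest open inside A is {} (from {})

{}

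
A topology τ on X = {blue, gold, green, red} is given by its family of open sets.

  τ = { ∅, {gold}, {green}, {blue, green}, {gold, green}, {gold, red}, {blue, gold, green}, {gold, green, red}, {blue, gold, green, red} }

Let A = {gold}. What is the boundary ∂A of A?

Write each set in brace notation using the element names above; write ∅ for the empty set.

{red}

U open, U⊆A: ∅, {gold}. int(A) = ⋃ = {gold}
X∖A={blue, green, red}, int(X∖A)={blue, green}, hence cl(A)={gold, red}
∂A: remove int from cl → {red}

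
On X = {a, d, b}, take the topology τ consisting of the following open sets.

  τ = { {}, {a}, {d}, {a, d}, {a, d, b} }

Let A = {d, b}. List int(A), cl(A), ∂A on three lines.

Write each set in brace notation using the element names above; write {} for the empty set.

U open, U⊆A: {}, {d}. int(A) = ⋃ = {d}
X∖A={a}, int(X∖A)={a}, hence cl(A)={d, b}
∂A: remove int from cl → {b}

int(A) = {d}
cl(A)  = {d, b}
∂A     = {b}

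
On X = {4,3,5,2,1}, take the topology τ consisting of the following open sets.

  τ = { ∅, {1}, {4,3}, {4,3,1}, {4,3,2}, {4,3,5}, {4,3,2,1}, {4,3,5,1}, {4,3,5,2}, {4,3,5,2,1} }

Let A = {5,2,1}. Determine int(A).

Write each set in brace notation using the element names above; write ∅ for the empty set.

{1}

opens ⊆ A: ∅, {1}; union → int = {1}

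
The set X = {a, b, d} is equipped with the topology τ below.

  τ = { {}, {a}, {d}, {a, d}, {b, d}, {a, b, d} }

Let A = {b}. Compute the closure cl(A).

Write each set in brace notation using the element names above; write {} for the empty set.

cl via duality: int({a, d}) = {a, d}, so X∖{a, d} = {b}

{b}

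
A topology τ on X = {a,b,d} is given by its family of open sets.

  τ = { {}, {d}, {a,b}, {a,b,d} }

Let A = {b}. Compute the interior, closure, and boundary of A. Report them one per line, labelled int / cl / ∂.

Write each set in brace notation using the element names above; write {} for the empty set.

int(A) = {}
cl(A)  = {a,b}
∂A     = {a,b}

open subsets of A: {}; so int(A) = {}
closure: X∖int(X∖A) = X∖{d} = {a,b}
∂A = {a,b} minus {} = {a,b}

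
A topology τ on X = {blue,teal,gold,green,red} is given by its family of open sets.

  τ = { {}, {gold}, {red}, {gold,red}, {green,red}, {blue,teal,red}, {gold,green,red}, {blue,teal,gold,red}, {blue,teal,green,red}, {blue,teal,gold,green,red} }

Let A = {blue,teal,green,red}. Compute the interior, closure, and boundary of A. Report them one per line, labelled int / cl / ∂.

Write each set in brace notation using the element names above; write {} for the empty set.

int(A) = {blue,teal,green,red}
cl(A)  = {blue,teal,green,red}
∂A     = {}

opens ⊆ A: {}, {red}, {green,red}, {blue,teal,red}, {blue,teal,green,red}; union → int = {blue,teal,green,red}
complement {gold}; its interior {gold}; cl(A) = X∖{gold} = {blue,teal,green,red}
boundary = {blue,teal,green,red} ∖ {blue,teal,green,red} = {}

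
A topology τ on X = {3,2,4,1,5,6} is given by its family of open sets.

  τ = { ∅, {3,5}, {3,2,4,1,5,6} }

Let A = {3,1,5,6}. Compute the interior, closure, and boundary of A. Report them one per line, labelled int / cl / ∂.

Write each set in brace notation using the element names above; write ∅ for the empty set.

int(A) = {3,5}
cl(A)  = {3,2,4,1,5,6}
∂A     = {2,4,1,6}

open subsets of A: ∅, {3,5}; so int(A) = {3,5}
closure: X∖int(X∖A) = X∖∅ = {3,2,4,1,5,6}
∂A = {3,2,4,1,5,6} minus {3,5} = {2,4,1,6}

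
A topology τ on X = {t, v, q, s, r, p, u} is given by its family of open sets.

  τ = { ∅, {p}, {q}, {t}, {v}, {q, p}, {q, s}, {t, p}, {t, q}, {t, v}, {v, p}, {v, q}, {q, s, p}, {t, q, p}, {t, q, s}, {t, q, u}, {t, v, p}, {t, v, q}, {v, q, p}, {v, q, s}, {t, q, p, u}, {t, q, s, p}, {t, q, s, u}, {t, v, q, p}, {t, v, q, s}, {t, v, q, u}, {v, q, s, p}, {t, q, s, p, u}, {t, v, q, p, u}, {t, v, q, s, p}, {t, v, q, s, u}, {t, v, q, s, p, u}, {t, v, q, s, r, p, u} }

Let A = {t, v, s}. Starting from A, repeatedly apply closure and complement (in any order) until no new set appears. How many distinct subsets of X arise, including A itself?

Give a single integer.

8

complement {q, r, p, u}; its interior {q, p}; cl(A) = X∖{q, p} = {t, v, s, r, u}
With k = closure, c = complement:
  1. A     = {t, v, s}
  2. kA    = {t, v, s, r, u}
  3. cA    = {q, r, p, u}
  4. ckA   = {q, p}
  5. kcA   = {q, s, r, p, u}
  6. ckcA  = {t, v}
  7. kckcA = {t, v, r, u}
  8. ckckcA = {q, s, p}
k, c of each give nothing new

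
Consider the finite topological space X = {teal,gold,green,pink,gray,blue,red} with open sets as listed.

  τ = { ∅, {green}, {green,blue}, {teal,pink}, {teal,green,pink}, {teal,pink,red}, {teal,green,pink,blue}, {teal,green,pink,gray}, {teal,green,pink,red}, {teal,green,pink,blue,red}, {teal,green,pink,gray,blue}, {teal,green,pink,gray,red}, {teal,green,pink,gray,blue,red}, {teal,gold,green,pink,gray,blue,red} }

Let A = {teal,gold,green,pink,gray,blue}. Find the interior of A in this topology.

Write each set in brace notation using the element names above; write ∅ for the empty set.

{teal,green,pink,gray,blue}

opens ⊆ A: ∅, {green}, {green,blue}, {teal,pink}, {teal,green,pink}, {teal,green,pink,blue}, {teal,green,pink,gray}, {teal,green,pink,gray,blue}; union → int = {teal,green,pink,gray,blue}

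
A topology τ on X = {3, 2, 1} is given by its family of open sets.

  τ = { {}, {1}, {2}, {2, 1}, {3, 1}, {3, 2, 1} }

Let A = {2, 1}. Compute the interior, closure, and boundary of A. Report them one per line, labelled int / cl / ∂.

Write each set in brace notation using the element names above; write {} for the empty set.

int(A) = {2, 1}
cl(A)  = {3, 2, 1}
∂A     = {3}

open subsets of A: {}, {2}, {1}, {2, 1}; so int(A) = {2, 1}
closure: X∖int(X∖A) = X∖{} = {3, 2, 1}
∂A = {3, 2, 1} minus {2, 1} = {3}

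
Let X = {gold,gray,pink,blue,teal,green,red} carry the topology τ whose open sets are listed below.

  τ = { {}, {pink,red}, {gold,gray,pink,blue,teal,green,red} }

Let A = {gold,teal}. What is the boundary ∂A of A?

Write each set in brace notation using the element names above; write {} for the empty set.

open subsets of A: {}; so int(A) = {}
closure: X∖int(X∖A) = X∖{pink,red} = {gold,gray,blue,teal,green}
∂A = {gold,gray,blue,teal,green} minus {} = {gold,gray,blue,teal,green}

{gold,gray,blue,teal,green}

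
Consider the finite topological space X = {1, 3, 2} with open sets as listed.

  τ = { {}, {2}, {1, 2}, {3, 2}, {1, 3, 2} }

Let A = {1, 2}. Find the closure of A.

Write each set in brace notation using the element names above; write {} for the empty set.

X∖A={3}, int(X∖A)={}, hence cl(A)={1, 3, 2}

{1, 3, 2}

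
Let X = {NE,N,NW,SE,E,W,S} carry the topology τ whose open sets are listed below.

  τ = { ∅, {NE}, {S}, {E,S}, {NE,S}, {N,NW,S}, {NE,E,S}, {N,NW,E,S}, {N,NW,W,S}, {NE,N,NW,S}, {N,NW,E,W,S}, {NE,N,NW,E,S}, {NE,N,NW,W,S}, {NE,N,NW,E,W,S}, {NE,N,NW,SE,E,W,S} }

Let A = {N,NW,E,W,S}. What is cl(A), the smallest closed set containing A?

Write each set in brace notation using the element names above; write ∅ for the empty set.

closure: X∖int(X∖A) = X∖{NE} = {N,NW,SE,E,W,S}

{N,NW,SE,E,W,S}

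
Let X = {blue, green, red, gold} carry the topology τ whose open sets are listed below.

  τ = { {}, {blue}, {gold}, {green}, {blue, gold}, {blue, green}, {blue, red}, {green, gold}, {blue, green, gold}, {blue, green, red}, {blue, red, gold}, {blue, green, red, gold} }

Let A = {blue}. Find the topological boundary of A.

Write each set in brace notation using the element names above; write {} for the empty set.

opens ⊆ A: {}, {blue}; union → int = {blue}
complement {green, red, gold}; its interior {green, gold}; cl(A) = X∖{green, gold} = {blue, red}
boundary = {blue, red} ∖ {blue} = {red}

{red}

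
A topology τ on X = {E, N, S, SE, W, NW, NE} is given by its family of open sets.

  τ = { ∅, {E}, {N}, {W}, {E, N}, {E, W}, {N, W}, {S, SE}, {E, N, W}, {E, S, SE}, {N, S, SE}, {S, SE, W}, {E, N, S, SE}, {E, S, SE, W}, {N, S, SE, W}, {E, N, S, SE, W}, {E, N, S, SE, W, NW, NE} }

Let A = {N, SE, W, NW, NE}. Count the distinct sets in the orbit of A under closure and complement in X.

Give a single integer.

X∖A={E, S}, int(X∖A)={E}, hence cl(A)={N, S, SE, W, NW, NE}
Orbit (k=closure, c=complement):
  1. A     = {N, SE, W, NW, NE}
  2. kA    = {N, S, SE, W, NW, NE}
  3. cA    = {E, S}
  4. ckA   = {E}
  5. kcA   = {E, S, SE, NW, NE}
  6. kckA  = {E, NW, NE}
  7. ckcA  = {N, W}
  8. ckckA = {N, S, SE, W}
  9. kckcA = {N, W, NW, NE}
  10. ckckcA = {E, S, SE}
(closed under both — stop)

10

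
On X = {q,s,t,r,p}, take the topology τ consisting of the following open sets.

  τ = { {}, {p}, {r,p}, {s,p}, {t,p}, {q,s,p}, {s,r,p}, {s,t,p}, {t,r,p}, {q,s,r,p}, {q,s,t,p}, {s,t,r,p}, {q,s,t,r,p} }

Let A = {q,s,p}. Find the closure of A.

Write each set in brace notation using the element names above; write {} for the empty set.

{q,s,t,r,p}

cl via duality: int({t,r}) = {}, so X∖{} = {q,s,t,r,p}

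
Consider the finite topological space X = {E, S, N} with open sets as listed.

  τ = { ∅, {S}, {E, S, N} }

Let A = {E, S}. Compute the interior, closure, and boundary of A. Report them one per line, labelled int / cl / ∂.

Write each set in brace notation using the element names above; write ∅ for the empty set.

int(A) = {S}
cl(A)  = {E, S, N}
∂A     = {E, N}

interior: largest open inside A is {S} (from ∅, {S})
cl via duality: int({N}) = ∅, so X∖∅ = {E, S, N}
cl∖int = {E, N}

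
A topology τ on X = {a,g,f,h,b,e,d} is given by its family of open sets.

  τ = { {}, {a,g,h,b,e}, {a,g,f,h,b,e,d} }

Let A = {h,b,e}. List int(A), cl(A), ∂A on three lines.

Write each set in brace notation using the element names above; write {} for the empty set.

int(A) = {}
cl(A)  = {a,g,f,h,b,e,d}
∂A     = {a,g,f,h,b,e,d}

interior: largest open inside A is {} (from {})
cl via duality: int({a,g,f,d}) = {}, so X∖{} = {a,g,f,h,b,e,d}
cl∖int = {a,g,f,h,b,e,d}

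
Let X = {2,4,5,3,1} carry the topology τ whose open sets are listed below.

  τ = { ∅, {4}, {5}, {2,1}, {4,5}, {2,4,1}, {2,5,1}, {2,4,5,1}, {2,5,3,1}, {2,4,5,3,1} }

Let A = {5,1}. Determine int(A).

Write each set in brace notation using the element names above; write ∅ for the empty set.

{5}

open subsets of A: ∅, {5}; so int(A) = {5}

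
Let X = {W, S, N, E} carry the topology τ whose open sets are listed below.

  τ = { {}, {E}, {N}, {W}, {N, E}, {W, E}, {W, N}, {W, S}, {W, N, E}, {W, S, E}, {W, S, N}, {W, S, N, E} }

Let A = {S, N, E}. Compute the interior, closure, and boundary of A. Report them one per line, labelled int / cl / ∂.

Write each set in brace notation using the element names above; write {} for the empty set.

int(A) = {N, E}
cl(A)  = {S, N, E}
∂A     = {S}

open subsets of A: {}, {N}, {E}, {N, E}; so int(A) = {N, E}
closure: X∖int(X∖A) = X∖{W} = {S, N, E}
∂A = {S, N, E} minus {N, E} = {S}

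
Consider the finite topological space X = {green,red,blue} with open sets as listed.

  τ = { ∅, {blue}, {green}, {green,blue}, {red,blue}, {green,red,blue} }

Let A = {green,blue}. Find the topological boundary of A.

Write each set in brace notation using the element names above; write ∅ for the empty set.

{red}

U open, U⊆A: ∅, {blue}, {green}, {green,blue}. int(A) = ⋃ = {green,blue}
X∖A={red}, int(X∖A)=∅, hence cl(A)={green,red,blue}
∂A: remove int from cl → {red}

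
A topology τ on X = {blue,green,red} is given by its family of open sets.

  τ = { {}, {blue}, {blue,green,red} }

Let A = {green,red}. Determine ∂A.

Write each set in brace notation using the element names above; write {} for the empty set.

open subsets of A: {}; so int(A) = {}
closure: X∖int(X∖A) = X∖{blue} = {green,red}
∂A = {green,red} minus {} = {green,red}

{green,red}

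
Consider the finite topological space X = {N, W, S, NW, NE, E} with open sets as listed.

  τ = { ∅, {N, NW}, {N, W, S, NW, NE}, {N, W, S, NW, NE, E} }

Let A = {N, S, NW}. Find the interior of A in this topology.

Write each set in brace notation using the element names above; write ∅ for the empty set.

{N, NW}

open subsets of A: ∅, {N, NW}; so int(A) = {N, NW}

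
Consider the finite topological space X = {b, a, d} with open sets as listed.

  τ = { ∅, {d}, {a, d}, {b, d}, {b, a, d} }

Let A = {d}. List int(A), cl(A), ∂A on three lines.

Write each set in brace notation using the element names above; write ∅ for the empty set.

U open, U⊆A: ∅, {d}. int(A) = ⋃ = {d}
X∖A={b, a}, int(X∖A)=∅, hence cl(A)={b, a, d}
∂A: remove int from cl → {b, a}

int(A) = {d}
cl(A)  = {b, a, d}
∂A     = {b, a}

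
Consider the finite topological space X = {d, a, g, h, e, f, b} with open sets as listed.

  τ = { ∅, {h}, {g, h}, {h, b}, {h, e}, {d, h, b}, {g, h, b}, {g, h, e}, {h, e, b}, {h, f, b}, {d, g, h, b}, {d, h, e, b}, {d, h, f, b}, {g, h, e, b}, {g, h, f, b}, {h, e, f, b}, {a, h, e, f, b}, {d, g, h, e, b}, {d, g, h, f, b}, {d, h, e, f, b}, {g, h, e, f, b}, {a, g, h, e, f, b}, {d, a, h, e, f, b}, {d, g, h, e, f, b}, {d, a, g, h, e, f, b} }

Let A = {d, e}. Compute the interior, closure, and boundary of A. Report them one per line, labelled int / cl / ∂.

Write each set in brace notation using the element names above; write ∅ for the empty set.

int(A) = ∅
cl(A)  = {d, a, e}
∂A     = {d, a, e}

interior: largest open inside A is ∅ (from ∅)
cl via duality: int({a, g, h, f, b}) = {g, h, f, b}, so X∖{g, h, f, b} = {d, a, e}
cl∖int = {d, a, e}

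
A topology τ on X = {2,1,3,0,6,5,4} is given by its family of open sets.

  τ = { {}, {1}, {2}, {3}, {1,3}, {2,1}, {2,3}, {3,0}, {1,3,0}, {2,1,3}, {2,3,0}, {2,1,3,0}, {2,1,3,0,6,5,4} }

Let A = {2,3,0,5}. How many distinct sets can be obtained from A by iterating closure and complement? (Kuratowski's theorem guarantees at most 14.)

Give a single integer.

6

X∖A={1,6,4}, int(X∖A)={1}, hence cl(A)={2,3,0,6,5,4}
Orbit (k=closure, c=complement):
  1. A     = {2,3,0,5}
  2. kA    = {2,3,0,6,5,4}
  3. cA    = {1,6,4}
  4. ckA   = {1}
  5. kcA   = {1,6,5,4}
  6. ckcA  = {2,3,0}
(closed under both — stop)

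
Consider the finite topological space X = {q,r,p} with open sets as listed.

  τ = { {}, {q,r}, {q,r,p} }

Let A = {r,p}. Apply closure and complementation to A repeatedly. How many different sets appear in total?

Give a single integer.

closure: X∖int(X∖A) = X∖{} = {q,r,p}
Let k=closure and c=complement:
  1. A     = {r,p}
  2. kA    = {q,r,p}
  3. cA    = {q}
  4. ckA   = {}
— saturated at 4

4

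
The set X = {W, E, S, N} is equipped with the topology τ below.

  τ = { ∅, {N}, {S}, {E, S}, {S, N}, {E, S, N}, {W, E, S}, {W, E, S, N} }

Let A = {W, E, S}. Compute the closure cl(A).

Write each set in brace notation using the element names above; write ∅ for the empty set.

X∖A={N}, int(X∖A)={N}, hence cl(A)={W, E, S}

{W, E, S}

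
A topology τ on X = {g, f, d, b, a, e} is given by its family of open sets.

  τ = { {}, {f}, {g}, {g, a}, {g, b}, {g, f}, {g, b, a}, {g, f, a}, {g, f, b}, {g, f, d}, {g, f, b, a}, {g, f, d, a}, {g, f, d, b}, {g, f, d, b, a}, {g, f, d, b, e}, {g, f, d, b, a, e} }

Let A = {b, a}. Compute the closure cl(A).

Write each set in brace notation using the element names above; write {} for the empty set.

cl via duality: int({g, f, d, e}) = {g, f, d}, so X∖{g, f, d} = {b, a, e}

{b, a, e}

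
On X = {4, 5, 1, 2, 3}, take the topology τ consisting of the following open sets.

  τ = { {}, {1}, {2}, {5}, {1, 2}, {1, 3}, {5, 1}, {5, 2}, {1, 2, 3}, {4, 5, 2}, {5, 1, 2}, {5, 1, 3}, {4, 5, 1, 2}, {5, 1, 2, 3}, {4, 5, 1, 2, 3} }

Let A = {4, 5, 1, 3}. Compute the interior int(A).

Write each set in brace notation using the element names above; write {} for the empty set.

{5, 1, 3}

U open, U⊆A: {}, {5}, {1}, {5, 1}, {1, 3}, {5, 1, 3}. int(A) = ⋃ = {5, 1, 3}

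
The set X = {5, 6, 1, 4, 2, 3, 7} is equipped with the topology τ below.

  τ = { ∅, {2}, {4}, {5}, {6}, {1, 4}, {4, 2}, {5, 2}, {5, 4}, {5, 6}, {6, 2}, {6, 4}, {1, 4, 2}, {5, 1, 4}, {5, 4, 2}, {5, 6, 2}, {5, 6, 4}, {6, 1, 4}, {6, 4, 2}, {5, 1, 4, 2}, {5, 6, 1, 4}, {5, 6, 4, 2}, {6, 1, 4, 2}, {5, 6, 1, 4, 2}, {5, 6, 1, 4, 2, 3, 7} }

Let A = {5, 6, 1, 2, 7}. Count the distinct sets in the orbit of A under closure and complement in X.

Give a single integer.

cl via duality: int({4, 3}) = {4}, so X∖{4} = {5, 6, 1, 2, 3, 7}
Write k for closure, c for complement:
  1. A     = {5, 6, 1, 2, 7}
  2. kA    = {5, 6, 1, 2, 3, 7}
  3. cA    = {4, 3}
  4. ckA   = {4}
  5. kcA   = {1, 4, 3, 7}
  6. ckcA  = {5, 6, 2}
  7. kckcA = {5, 6, 2, 3, 7}
  8. ckckcA = {1, 4}
applying k or c yields no new set

8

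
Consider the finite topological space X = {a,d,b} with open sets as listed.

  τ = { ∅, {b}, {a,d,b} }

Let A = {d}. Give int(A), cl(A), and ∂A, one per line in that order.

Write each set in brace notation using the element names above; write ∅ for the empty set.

interior: largest open inside A is ∅ (from ∅)
cl via duality: int({a,b}) = {b}, so X∖{b} = {a,d}
cl∖int = {a,d}

int(A) = ∅
cl(A)  = {a,d}
∂A     = {a,d}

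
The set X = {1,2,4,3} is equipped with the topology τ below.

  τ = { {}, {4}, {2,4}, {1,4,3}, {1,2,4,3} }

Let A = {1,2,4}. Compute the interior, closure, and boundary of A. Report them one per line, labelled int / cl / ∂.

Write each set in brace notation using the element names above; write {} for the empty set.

int(A) = {2,4}
cl(A)  = {1,2,4,3}
∂A     = {1,3}

open subsets of A: {}, {4}, {2,4}; so int(A) = {2,4}
closure: X∖int(X∖A) = X∖{} = {1,2,4,3}
∂A = {1,2,4,3} minus {2,4} = {1,3}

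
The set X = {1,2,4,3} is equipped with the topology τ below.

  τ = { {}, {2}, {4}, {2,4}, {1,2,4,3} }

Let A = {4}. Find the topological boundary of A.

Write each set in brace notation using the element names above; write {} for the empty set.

U open, U⊆A: {}, {4}. int(A) = ⋃ = {4}
X∖A={1,2,3}, int(X∖A)={2}, hence cl(A)={1,4,3}
∂A: remove int from cl → {1,3}

{1,3}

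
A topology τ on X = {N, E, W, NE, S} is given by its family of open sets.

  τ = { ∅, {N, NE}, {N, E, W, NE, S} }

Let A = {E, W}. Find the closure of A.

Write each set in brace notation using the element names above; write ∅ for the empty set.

{E, W, S}

X∖A={N, NE, S}, int(X∖A)={N, NE}, hence cl(A)={E, W, S}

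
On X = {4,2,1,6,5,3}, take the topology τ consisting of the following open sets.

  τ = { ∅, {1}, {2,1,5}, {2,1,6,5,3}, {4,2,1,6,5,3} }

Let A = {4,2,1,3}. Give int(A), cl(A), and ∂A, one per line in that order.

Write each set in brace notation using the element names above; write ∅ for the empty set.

opens ⊆ A: ∅, {1}; union → int = {1}
complement {6,5}; its interior ∅; cl(A) = X∖∅ = {4,2,1,6,5,3}
boundary = {4,2,1,6,5,3} ∖ {1} = {4,2,6,5,3}

int(A) = {1}
cl(A)  = {4,2,1,6,5,3}
∂A     = {4,2,6,5,3}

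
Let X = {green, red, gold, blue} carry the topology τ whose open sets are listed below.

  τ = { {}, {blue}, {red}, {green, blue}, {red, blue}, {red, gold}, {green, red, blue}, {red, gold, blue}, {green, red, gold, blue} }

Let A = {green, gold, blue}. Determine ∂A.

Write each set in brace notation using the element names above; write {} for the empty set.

{gold}

interior: largest open inside A is {green, blue} (from {}, {blue}, {green, blue})
cl via duality: int({red}) = {red}, so X∖{red} = {green, gold, blue}
cl∖int = {gold}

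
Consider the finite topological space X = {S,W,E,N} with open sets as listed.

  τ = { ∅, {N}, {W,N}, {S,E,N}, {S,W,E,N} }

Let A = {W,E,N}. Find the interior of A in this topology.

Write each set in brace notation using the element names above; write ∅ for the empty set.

{W,N}

U open, U⊆A: ∅, {N}, {W,N}. int(A) = ⋃ = {W,N}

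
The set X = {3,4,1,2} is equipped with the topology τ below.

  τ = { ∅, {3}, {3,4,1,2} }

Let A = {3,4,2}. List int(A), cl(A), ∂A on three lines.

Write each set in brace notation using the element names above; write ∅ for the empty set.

int(A) = {3}
cl(A)  = {3,4,1,2}
∂A     = {4,1,2}

interior: largest open inside A is {3} (from ∅, {3})
cl via duality: int({1}) = ∅, so X∖∅ = {3,4,1,2}
cl∖int = {4,1,2}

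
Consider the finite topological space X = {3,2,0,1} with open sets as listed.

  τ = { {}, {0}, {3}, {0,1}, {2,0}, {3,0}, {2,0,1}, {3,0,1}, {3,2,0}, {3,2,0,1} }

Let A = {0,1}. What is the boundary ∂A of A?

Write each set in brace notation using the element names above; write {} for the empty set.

U open, U⊆A: {}, {0}, {0,1}. int(A) = ⋃ = {0,1}
X∖A={3,2}, int(X∖A)={3}, hence cl(A)={2,0,1}
∂A: remove int from cl → {2}

{2}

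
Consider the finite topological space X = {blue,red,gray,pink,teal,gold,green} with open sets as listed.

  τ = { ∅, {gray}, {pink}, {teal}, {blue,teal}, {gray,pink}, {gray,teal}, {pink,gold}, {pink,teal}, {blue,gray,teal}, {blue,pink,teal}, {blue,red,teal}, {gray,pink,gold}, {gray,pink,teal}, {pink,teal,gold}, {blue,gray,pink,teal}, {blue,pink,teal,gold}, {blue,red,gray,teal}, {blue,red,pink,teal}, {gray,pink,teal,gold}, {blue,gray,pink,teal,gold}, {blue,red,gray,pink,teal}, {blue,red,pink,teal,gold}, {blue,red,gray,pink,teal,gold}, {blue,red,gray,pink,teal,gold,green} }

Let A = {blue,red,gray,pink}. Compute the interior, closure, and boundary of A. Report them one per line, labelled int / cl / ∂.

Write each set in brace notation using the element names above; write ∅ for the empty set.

int(A) = {gray,pink}
cl(A)  = {blue,red,gray,pink,gold,green}
∂A     = {blue,red,gold,green}

interior: largest open inside A is {gray,pink} (from ∅, {pink}, {gray}, {gray,pink})
cl via duality: int({teal,gold,green}) = {teal}, so X∖{teal} = {blue,red,gray,pink,gold,green}
cl∖int = {blue,red,gold,green}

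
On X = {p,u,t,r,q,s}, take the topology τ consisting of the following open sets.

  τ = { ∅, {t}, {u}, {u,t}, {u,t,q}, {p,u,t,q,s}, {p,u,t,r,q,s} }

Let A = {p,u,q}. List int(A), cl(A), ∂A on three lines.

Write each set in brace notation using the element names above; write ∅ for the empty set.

open subsets of A: ∅, {u}; so int(A) = {u}
closure: X∖int(X∖A) = X∖{t} = {p,u,r,q,s}
∂A = {p,u,r,q,s} minus {u} = {p,r,q,s}

int(A) = {u}
cl(A)  = {p,u,r,q,s}
∂A     = {p,r,q,s}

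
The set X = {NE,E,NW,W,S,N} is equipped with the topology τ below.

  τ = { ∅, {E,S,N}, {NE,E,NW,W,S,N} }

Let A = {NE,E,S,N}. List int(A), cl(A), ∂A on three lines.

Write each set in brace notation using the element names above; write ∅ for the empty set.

opens ⊆ A: ∅, {E,S,N}; union → int = {E,S,N}
complement {NW,W}; its interior ∅; cl(A) = X∖∅ = {NE,E,NW,W,S,N}
boundary = {NE,E,NW,W,S,N} ∖ {E,S,N} = {NE,NW,W}

int(A) = {E,S,N}
cl(A)  = {NE,E,NW,W,S,N}
∂A     = {NE,NW,W}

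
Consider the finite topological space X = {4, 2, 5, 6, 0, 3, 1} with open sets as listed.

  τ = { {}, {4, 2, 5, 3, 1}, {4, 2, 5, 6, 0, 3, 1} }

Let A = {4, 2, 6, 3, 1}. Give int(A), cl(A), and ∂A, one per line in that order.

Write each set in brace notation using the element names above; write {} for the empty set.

interior: largest open inside A is {} (from {})
cl via duality: int({5, 0}) = {}, so X∖{} = {4, 2, 5, 6, 0, 3, 1}
cl∖int = {4, 2, 5, 6, 0, 3, 1}

int(A) = {}
cl(A)  = {4, 2, 5, 6, 0, 3, 1}
∂A     = {4, 2, 5, 6, 0, 3, 1}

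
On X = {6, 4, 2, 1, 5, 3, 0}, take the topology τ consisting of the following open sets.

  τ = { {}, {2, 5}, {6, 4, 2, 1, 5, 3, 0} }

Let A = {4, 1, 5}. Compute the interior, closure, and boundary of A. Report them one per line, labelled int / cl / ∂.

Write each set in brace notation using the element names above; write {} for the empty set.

int(A) = {}
cl(A)  = {6, 4, 2, 1, 5, 3, 0}
∂A     = {6, 4, 2, 1, 5, 3, 0}

interior: largest open inside A is {} (from {})
cl via duality: int({6, 2, 3, 0}) = {}, so X∖{} = {6, 4, 2, 1, 5, 3, 0}
cl∖int = {6, 4, 2, 1, 5, 3, 0}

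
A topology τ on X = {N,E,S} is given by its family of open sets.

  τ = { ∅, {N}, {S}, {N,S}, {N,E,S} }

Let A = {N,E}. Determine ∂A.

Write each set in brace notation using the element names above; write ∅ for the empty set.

interior: largest open inside A is {N} (from ∅, {N})
cl via duality: int({S}) = {S}, so X∖{S} = {N,E}
cl∖int = {E}

{E}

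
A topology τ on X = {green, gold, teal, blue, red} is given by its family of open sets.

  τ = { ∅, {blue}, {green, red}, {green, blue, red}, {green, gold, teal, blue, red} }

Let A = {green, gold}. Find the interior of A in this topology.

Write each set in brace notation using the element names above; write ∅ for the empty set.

interior: largest open inside A is ∅ (from ∅)

∅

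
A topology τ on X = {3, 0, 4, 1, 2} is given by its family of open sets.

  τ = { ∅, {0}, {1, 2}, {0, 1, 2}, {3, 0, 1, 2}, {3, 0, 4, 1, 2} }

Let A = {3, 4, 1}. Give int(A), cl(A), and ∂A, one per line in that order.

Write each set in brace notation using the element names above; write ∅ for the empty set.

U open, U⊆A: ∅. int(A) = ⋃ = ∅
X∖A={0, 2}, int(X∖A)={0}, hence cl(A)={3, 4, 1, 2}
∂A: remove int from cl → {3, 4, 1, 2}

int(A) = ∅
cl(A)  = {3, 4, 1, 2}
∂A     = {3, 4, 1, 2}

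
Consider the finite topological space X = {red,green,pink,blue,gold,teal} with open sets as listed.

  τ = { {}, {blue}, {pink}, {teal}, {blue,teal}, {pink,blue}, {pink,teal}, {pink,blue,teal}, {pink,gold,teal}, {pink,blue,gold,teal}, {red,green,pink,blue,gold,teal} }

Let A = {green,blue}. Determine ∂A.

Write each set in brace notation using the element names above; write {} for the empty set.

{red,green}

U open, U⊆A: {}, {blue}. int(A) = ⋃ = {blue}
X∖A={red,pink,gold,teal}, int(X∖A)={pink,gold,teal}, hence cl(A)={red,green,blue}
∂A: remove int from cl → {red,green}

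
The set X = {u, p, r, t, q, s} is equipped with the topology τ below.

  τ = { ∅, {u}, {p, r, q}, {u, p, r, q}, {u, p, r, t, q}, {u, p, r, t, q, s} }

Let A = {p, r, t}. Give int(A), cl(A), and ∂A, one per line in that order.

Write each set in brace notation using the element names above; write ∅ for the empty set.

opens ⊆ A: ∅; union → int = ∅
complement {u, q, s}; its interior {u}; cl(A) = X∖{u} = {p, r, t, q, s}
boundary = {p, r, t, q, s} ∖ ∅ = {p, r, t, q, s}

int(A) = ∅
cl(A)  = {p, r, t, q, s}
∂A     = {p, r, t, q, s}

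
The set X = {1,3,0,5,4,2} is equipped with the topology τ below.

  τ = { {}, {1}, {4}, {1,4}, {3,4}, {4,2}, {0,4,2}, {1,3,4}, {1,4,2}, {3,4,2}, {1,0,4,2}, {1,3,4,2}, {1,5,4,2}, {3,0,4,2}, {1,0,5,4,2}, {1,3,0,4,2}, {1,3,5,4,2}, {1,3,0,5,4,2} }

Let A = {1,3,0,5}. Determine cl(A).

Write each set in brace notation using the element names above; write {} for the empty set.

cl via duality: int({4,2}) = {4,2}, so X∖{4,2} = {1,3,0,5}

{1,3,0,5}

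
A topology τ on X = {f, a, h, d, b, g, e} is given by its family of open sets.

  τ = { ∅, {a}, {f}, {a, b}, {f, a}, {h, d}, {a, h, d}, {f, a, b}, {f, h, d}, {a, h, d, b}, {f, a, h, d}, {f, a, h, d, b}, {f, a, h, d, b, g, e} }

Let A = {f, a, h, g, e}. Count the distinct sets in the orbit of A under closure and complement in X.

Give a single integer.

10

cl via duality: int({d, b}) = ∅, so X∖∅ = {f, a, h, d, b, g, e}
Write k for closure, c for complement:
  1. A     = {f, a, h, g, e}
  2. kA    = {f, a, h, d, b, g, e}
  3. cA    = {d, b}
  4. ckA   = ∅
  5. kcA   = {h, d, b, g, e}
  6. ckcA  = {f, a}
  7. kckcA = {f, a, b, g, e}
  8. ckckcA = {h, d}
  9. kckckcA = {h, d, g, e}
  10. ckckckcA = {f, a, b}
applying k or c yields no new set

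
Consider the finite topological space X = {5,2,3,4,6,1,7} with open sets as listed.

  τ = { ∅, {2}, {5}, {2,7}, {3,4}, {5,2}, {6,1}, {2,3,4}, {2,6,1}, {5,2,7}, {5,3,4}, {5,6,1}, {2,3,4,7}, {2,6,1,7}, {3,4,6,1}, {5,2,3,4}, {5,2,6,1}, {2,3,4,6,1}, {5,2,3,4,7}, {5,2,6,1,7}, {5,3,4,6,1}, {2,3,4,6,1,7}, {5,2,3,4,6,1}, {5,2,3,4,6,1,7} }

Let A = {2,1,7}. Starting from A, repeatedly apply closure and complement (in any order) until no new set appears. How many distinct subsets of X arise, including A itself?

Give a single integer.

X∖A={5,3,4,6}, int(X∖A)={5,3,4}, hence cl(A)={2,6,1,7}
Orbit (k=closure, c=complement):
  1. A     = {2,1,7}
  2. kA    = {2,6,1,7}
  3. cA    = {5,3,4,6}
  4. ckA   = {5,3,4}
  5. kcA   = {5,3,4,6,1}
  6. ckcA  = {2,7}
(closed under both — stop)

6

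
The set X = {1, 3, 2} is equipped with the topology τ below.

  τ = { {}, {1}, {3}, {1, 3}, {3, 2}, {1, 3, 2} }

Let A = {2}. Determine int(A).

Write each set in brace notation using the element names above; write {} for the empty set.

{}

U open, U⊆A: {}. int(A) = ⋃ = {}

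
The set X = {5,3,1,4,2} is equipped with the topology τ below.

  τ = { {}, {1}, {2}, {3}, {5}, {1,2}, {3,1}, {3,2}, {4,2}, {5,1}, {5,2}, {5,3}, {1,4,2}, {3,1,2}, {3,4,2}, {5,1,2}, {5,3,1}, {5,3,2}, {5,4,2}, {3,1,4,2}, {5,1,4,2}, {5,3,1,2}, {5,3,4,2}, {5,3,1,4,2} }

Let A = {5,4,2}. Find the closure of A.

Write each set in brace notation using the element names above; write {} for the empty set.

cl via duality: int({3,1}) = {3,1}, so X∖{3,1} = {5,4,2}

{5,4,2}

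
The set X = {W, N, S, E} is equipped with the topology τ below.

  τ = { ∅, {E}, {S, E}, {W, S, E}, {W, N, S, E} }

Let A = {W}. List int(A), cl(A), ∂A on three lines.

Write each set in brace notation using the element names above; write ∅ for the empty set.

open subsets of A: ∅; so int(A) = ∅
closure: X∖int(X∖A) = X∖{S, E} = {W, N}
∂A = {W, N} minus ∅ = {W, N}

int(A) = ∅
cl(A)  = {W, N}
∂A     = {W, N}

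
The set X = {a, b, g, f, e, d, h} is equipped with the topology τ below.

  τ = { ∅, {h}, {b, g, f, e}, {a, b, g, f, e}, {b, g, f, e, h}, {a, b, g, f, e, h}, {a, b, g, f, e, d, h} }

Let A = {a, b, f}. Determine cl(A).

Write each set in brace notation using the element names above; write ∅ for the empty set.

cl via duality: int({g, e, d, h}) = {h}, so X∖{h} = {a, b, g, f, e, d}

{a, b, g, f, e, d}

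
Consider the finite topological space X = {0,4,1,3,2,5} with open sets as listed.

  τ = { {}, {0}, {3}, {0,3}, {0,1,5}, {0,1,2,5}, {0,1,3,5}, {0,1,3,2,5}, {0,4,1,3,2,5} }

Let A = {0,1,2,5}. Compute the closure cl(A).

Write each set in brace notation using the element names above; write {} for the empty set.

cl via duality: int({4,3}) = {3}, so X∖{3} = {0,4,1,2,5}

{0,4,1,2,5}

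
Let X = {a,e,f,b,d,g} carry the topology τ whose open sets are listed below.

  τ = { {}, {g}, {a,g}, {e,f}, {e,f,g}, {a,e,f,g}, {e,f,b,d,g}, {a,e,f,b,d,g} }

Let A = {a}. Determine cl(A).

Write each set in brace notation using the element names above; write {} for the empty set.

{a}

closure: X∖int(X∖A) = X∖{e,f,b,d,g} = {a}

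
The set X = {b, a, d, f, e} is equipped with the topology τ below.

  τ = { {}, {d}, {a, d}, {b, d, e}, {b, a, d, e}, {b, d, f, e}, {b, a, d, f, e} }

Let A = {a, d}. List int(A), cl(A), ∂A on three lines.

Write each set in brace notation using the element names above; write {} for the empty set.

interior: largest open inside A is {a, d} (from {}, {d}, {a, d})
cl via duality: int({b, f, e}) = {}, so X∖{} = {b, a, d, f, e}
cl∖int = {b, f, e}

int(A) = {a, d}
cl(A)  = {b, a, d, f, e}
∂A     = {b, f, e}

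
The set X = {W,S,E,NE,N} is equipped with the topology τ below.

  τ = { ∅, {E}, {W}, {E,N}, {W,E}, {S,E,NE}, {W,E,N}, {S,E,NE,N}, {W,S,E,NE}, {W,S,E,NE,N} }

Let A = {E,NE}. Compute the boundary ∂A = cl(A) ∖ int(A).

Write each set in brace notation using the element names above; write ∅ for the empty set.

opens ⊆ A: ∅, {E}; union → int = {E}
complement {W,S,N}; its interior {W}; cl(A) = X∖{W} = {S,E,NE,N}
boundary = {S,E,NE,N} ∖ {E} = {S,NE,N}

{S,NE,N}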